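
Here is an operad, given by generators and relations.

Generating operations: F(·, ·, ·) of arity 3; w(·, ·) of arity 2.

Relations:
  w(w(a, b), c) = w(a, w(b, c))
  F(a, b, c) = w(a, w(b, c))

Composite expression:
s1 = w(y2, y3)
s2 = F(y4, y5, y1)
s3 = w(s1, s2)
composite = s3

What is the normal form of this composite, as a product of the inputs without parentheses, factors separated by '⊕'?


y2 ⊕ y3 ⊕ y4 ⊕ y5 ⊕ y1

Associativity of w dissolves the nesting; only the y-input order survives.
w(y2, y3) spells out as y2 ⊕ y3
F(y4, y5, y1) spells out as y4 ⊕ y5 ⊕ y1
w(w(y2, y3), F(y4, y5, y1)) spells out as y2 ⊕ y3 ⊕ y4 ⊕ y5 ⊕ y1


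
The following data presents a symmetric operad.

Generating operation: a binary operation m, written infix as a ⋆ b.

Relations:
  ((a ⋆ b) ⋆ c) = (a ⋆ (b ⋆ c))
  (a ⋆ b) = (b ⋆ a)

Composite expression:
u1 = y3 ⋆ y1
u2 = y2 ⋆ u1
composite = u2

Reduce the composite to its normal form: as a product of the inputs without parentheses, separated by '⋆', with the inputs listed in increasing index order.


Any arrangement under m is one operation, so sort the y-inputs.
(y3 ⋆ y1) reduces to y3 ⋆ y1
(y2 ⋆ (y3 ⋆ y1)) reduces to y2 ⋆ y3 ⋆ y1
rearranged into index order: y1 ⋆ y2 ⋆ y3

y1 ⋆ y2 ⋆ y3


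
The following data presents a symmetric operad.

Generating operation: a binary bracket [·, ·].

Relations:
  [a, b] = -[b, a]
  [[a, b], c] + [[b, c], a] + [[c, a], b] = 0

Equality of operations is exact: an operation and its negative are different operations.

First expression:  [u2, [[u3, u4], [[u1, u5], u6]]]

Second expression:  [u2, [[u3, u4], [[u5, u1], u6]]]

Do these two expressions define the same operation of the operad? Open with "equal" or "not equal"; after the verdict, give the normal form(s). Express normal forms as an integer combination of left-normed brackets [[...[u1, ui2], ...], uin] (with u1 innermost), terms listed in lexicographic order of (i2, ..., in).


not equal: they reduce to [[[[[u1, u5], u6], u3], u4], u2] - [[[[[u1, u5], u6], u4], u3], u2] and -[[[[[u1, u5], u6], u3], u4], u2] + [[[[[u1, u5], u6], u4], u3], u2]

The first expression, normalized: [[[[[u1, u5], u6], u3], u4], u2] - [[[[[u1, u5], u6], u4], u3], u2]
The second expression, normalized: -[[[[[u1, u5], u6], u3], u4], u2] + [[[[[u1, u5], u6], u4], u3], u2]
The normal forms differ: not equal.


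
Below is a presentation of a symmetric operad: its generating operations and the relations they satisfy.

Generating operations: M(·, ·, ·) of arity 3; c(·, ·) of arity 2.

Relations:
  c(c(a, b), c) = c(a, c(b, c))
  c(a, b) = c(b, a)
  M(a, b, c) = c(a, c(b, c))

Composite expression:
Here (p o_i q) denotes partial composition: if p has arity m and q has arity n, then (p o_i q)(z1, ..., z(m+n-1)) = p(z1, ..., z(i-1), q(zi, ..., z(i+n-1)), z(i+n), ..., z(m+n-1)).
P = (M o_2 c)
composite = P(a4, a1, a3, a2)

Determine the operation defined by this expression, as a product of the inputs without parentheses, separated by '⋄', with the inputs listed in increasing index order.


Reordering under M is free, so list the a-inputs canonically.
c(a1, a3) flattens to a1 ⋄ a3
M(a4, c(a1, a3), a2) flattens to a4 ⋄ a1 ⋄ a3 ⋄ a2
commutativity sorts the factors: a1 ⋄ a2 ⋄ a3 ⋄ a4

a1 ⋄ a2 ⋄ a3 ⋄ a4


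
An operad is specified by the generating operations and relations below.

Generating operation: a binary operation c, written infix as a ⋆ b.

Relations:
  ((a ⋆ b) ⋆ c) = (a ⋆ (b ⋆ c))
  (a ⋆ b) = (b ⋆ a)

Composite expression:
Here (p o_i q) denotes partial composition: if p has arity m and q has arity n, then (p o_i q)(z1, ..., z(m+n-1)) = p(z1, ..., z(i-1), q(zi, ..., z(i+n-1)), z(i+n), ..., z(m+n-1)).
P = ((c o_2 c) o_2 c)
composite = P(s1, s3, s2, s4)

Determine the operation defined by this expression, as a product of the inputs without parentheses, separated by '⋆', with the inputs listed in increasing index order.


s1 ⋆ s2 ⋆ s3 ⋆ s4

With c associative and commutative, the s-input set is all that matters.
(s3 ⋆ s2) unparenthesizes to s3 ⋆ s2
((s3 ⋆ s2) ⋆ s4) unparenthesizes to s3 ⋆ s2 ⋆ s4
(s1 ⋆ ((s3 ⋆ s2) ⋆ s4)) unparenthesizes to s1 ⋆ s3 ⋆ s2 ⋆ s4
the factors in increasing index order: s1 ⋆ s2 ⋆ s3 ⋆ s4


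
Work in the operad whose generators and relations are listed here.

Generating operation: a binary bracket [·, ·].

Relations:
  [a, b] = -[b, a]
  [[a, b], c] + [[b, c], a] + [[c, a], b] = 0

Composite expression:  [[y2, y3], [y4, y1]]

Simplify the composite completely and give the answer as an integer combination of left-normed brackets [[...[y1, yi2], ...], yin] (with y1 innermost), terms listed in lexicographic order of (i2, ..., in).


Expand each bracket as ab - ba; the y1-initial words give the coefficients.
Composite bracket: [[y2, y3], [y4, y1]]
The bracket unfolds into 8 signed words via [a, b] = ab - ba (2^3 = 8).
Keep just the words that open with y1:
  the word y1y4y2y3 carries sign +1 and contributes +[[[y1, y4], y2], y3]
  the word y1y4y3y2 carries sign -1 and contributes -[[[y1, y4], y3], y2]

[[[y1, y4], y2], y3] - [[[y1, y4], y3], y2]


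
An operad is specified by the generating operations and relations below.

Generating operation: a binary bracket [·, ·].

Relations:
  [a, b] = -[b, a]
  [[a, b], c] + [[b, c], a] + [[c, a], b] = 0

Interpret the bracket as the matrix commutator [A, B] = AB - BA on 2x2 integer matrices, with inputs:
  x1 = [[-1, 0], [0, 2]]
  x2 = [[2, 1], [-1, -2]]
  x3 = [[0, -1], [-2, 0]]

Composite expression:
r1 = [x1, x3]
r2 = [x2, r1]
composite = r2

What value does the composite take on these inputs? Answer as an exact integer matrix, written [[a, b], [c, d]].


[x1, x3] = [[0, 3], [-6, 0]]
[x2, [x1, x3]] = [[-3, 12], [24, 3]]

[[-3, 12], [24, 3]]


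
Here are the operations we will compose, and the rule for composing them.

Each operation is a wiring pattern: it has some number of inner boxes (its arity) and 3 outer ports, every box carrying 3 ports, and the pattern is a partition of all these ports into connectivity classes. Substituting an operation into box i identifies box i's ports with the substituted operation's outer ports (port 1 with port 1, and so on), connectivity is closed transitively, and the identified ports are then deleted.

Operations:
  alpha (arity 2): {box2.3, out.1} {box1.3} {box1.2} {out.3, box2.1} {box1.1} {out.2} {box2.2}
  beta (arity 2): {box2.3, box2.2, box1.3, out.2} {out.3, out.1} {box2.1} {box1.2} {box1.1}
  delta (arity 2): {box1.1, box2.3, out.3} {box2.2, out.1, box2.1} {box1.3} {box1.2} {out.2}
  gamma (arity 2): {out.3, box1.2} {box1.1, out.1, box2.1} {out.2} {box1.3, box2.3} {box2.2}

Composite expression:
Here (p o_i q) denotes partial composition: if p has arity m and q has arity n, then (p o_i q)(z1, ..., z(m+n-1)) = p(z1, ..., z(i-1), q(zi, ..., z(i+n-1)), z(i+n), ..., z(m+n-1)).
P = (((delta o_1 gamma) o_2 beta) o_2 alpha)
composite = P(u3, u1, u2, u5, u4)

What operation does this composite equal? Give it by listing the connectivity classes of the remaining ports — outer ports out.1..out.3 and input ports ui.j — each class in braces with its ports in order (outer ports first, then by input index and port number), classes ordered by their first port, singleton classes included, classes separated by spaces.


Treat the ports identified at delta as solder joints: merge, then drop.
alpha over (u1, u2) gives {out.1, u2.3} {out.2} {out.3, u2.1} {u1.1} {u1.2} {u1.3} {u2.2}, out.j being that stage's outer ports
beta over (u1, u2, u5) gives {out.1, out.3} {out.2, u2.1, u5.2, u5.3} {u1.1} {u1.2} {u1.3} {u2.2} {u2.3} {u5.1}, out.j being that stage's outer ports
gamma over (u3, u1, u2, u5) gives {out.1, u3.1, u3.3} {out.2} {out.3, u3.2} {u1.1} {u1.2} {u1.3} {u2.1, u5.2, u5.3} {u2.2} {u2.3} {u5.1}, out.j being that stage's outer ports
delta over (u3, u1, u2, u5, u4) gives {out.1, u4.1, u4.2} {out.2} {out.3, u3.1, u3.3, u4.3} {u1.1} {u1.2} {u1.3} {u2.1, u5.2, u5.3} {u2.2} {u2.3} {u3.2} {u5.1}, out.j being that stage's outer ports

{out.1, u4.1, u4.2} {out.2} {out.3, u3.1, u3.3, u4.3} {u1.1} {u1.2} {u1.3} {u2.1, u5.2, u5.3} {u2.2} {u2.3} {u3.2} {u5.1}


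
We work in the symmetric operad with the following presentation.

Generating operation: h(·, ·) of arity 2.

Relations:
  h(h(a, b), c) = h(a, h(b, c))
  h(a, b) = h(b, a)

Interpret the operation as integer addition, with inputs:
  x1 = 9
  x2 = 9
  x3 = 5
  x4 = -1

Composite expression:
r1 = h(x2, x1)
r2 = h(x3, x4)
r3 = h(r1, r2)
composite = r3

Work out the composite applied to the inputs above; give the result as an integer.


22

h(x2, x1) = 18
h(x3, x4) = 4
h(h(x2, x1), h(x3, x4)) = 22


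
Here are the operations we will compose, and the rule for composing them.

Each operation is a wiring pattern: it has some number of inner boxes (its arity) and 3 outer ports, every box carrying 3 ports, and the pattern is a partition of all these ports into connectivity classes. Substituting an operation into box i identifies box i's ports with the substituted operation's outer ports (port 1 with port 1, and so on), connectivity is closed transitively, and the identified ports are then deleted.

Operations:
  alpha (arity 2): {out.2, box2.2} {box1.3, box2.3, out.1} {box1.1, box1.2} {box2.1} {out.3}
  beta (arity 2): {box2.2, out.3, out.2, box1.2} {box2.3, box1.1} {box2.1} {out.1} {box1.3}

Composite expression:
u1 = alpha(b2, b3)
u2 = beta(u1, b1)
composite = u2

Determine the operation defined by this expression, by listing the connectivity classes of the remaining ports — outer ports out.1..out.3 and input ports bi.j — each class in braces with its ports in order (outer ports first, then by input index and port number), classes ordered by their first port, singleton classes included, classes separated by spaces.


Reachability decides: close wires over beta-identified ports.
through alpha, on inputs (b2, b3): {out.1, b2.3, b3.3} {out.2, b3.2} {out.3} {b2.1, b2.2} {b3.1} (out.j = stage outer ports)
through beta, on inputs (b2, b3, b1): {out.1} {out.2, out.3, b1.2, b3.2} {b1.1} {b1.3, b2.3, b3.3} {b2.1, b2.2} {b3.1} (out.j = stage outer ports)

{out.1} {out.2, out.3, b1.2, b3.2} {b1.1} {b1.3, b2.3, b3.3} {b2.1, b2.2} {b3.1}


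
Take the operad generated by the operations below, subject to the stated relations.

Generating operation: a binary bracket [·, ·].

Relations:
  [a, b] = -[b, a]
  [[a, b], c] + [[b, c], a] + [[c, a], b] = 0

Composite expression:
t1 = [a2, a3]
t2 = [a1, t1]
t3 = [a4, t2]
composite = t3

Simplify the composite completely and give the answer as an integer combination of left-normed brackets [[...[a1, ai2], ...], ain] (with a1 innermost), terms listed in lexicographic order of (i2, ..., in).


Antisymmetry and Jacobi reduce to a1-anchored left-normed brackets.
Composite bracket: [a4, [a1, [a2, a3]]]
Applying ab - ba throughout gives 8 signed words (2^3 = 8).
The a1-initial words carry the normal form:
  sign of a1a2a3a4 is -1, so it contributes -[[[a1, a2], a3], a4]
  sign of a1a3a2a4 is +1, so it contributes +[[[a1, a3], a2], a4]

-[[[a1, a2], a3], a4] + [[[a1, a3], a2], a4]


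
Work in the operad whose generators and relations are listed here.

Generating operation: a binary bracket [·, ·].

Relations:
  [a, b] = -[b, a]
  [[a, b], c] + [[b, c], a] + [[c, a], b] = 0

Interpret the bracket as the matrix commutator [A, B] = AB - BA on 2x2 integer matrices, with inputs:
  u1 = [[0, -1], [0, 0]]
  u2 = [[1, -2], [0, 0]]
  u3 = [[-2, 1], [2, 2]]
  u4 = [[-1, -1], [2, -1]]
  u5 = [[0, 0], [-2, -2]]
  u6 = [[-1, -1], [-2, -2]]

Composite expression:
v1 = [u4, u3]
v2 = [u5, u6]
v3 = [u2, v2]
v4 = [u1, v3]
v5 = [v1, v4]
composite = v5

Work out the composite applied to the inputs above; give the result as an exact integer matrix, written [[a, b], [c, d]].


[u4, u3] = [[-4, -4], [-8, 4]]
[u5, u6] = [[-2, -2], [2, 2]]
[u2, [u5, u6]] = [[-4, -10], [-2, 4]]
[u1, [u2, [u5, u6]]] = [[2, -8], [0, -2]]
[[u4, u3], [u1, [u2, [u5, u6]]]] = [[-64, 80], [-32, 64]]

[[-64, 80], [-32, 64]]


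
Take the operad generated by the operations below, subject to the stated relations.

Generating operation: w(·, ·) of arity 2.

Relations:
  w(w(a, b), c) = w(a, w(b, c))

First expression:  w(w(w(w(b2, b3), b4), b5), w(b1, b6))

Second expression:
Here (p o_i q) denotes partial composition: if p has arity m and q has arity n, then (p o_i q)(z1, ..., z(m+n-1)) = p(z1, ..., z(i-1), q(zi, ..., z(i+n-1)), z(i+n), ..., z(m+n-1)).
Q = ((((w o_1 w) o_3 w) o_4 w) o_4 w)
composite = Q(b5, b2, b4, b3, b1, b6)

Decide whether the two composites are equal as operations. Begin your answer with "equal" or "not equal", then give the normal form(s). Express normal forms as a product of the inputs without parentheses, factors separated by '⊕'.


Reducing the first expression gives b2 ⊕ b3 ⊕ b4 ⊕ b5 ⊕ b1 ⊕ b6
Reducing the second expression gives b5 ⊕ b2 ⊕ b4 ⊕ b3 ⊕ b1 ⊕ b6
They disagree, so not equal.

not equal: they reduce to b2 ⊕ b3 ⊕ b4 ⊕ b5 ⊕ b1 ⊕ b6 and b5 ⊕ b2 ⊕ b4 ⊕ b3 ⊕ b1 ⊕ b6


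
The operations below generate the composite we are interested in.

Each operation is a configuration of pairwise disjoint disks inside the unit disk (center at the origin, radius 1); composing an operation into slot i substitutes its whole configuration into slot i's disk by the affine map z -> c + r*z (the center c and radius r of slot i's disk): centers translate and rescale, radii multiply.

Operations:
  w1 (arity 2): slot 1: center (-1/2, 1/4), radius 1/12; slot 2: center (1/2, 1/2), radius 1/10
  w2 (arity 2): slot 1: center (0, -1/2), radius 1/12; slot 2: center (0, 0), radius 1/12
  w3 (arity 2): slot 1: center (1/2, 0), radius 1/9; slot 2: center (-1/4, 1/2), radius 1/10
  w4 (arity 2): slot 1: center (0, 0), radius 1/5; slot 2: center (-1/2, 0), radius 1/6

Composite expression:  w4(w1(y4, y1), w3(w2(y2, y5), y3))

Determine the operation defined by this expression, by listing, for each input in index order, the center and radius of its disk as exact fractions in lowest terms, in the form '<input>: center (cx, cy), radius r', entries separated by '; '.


y1: center (1/10, 1/10), radius 1/50; y2: center (-5/12, -1/108), radius 1/648; y3: center (-13/24, 1/12), radius 1/60; y4: center (-1/10, 1/20), radius 1/60; y5: center (-5/12, 0), radius 1/648

Only the slot chain above each y matters under w4; compose those maps.
tracing y4 down its 2-map path: center (-1/10, 1/20), radius 1/60
tracing y1 down its 2-map path: center (1/10, 1/10), radius 1/50
tracing y2 down its 3-map path: center (-5/12, -1/108), radius 1/648
tracing y5 down its 3-map path: center (-5/12, 0), radius 1/648
tracing y3 down its 2-map path: center (-13/24, 1/12), radius 1/60


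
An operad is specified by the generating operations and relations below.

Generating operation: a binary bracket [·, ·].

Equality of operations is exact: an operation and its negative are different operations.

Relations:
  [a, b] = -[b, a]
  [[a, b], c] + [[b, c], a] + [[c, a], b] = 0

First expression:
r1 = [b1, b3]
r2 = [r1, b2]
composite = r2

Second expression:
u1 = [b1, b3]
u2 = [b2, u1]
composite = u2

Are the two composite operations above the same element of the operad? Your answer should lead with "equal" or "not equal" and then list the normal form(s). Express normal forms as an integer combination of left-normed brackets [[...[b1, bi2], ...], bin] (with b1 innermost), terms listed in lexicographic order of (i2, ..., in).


not equal: they reduce to [[b1, b3], b2] and -[[b1, b3], b2]

The first expression reduces to [[b1, b3], b2]
The second expression reduces to -[[b1, b3], b2]
The normal forms differ: not equal.


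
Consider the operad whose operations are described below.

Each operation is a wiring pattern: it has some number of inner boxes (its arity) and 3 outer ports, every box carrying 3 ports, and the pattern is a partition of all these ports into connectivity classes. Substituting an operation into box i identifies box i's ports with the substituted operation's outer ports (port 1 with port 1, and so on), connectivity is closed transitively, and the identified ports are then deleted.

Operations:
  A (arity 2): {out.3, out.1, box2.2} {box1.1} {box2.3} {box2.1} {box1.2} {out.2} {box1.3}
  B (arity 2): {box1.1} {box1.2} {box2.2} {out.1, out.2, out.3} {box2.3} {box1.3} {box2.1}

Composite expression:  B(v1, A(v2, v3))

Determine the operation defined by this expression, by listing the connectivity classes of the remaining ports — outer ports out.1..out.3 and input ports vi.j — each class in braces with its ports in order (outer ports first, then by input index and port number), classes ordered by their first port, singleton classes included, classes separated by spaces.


{out.1, out.2, out.3} {v1.1} {v1.2} {v1.3} {v2.1} {v2.2} {v2.3} {v3.1} {v3.2} {v3.3}


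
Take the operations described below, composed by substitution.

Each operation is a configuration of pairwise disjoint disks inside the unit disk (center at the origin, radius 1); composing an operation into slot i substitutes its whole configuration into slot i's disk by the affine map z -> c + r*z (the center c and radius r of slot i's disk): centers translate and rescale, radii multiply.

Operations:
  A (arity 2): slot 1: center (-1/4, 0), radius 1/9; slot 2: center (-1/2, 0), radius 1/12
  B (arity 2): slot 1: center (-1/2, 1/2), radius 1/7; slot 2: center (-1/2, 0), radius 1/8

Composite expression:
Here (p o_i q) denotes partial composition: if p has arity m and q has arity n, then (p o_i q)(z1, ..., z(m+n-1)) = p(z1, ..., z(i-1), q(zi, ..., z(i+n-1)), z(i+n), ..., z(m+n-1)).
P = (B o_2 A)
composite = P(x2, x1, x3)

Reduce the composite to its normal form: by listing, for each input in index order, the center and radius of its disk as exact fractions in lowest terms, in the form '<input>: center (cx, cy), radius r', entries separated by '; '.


Affine substitution under B: radii multiply and x-centers shift.
x2 passes through 1 substitution, ending at center (-1/2, 1/2), radius 1/7
x1 passes through 2 substitutions, ending at center (-17/32, 0), radius 1/72
x3 passes through 2 substitutions, ending at center (-9/16, 0), radius 1/96

x1: center (-17/32, 0), radius 1/72; x2: center (-1/2, 1/2), radius 1/7; x3: center (-9/16, 0), radius 1/96


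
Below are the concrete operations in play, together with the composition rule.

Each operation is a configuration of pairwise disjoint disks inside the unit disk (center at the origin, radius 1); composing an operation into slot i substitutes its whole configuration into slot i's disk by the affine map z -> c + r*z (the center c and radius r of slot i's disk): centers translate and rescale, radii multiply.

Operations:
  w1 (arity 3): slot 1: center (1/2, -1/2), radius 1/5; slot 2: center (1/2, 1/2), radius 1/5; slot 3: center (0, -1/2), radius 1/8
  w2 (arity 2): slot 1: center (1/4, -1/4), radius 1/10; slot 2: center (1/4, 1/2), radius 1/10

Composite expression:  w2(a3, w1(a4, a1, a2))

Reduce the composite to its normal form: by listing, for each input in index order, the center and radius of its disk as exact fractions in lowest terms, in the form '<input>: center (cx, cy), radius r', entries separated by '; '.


a1: center (3/10, 11/20), radius 1/50; a2: center (1/4, 9/20), radius 1/80; a3: center (1/4, -1/4), radius 1/10; a4: center (3/10, 9/20), radius 1/50

Each a-disk chains the slot maps above it in w2; radii multiply.
a3 passes through 1 substitution, ending at center (1/4, -1/4), radius 1/10
a4 passes through 2 substitutions, ending at center (3/10, 9/20), radius 1/50
a1 passes through 2 substitutions, ending at center (3/10, 11/20), radius 1/50
a2 passes through 2 substitutions, ending at center (1/4, 9/20), radius 1/80


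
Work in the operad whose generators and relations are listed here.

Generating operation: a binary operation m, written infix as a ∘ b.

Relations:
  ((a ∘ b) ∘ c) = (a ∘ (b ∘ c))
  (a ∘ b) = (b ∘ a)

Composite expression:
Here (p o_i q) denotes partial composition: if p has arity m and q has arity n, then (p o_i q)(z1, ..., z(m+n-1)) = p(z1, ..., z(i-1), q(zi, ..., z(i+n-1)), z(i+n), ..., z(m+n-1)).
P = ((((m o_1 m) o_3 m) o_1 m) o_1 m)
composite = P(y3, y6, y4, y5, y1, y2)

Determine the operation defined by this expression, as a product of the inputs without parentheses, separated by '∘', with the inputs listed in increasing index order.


y1 ∘ y2 ∘ y3 ∘ y4 ∘ y5 ∘ y6

Shape and order are irrelevant to m; the y-input set decides.
(y3 ∘ y6) collapses to y3 ∘ y6
((y3 ∘ y6) ∘ y4) collapses to y3 ∘ y6 ∘ y4
(((y3 ∘ y6) ∘ y4) ∘ y5) collapses to y3 ∘ y6 ∘ y4 ∘ y5
(y1 ∘ y2) collapses to y1 ∘ y2
((((y3 ∘ y6) ∘ y4) ∘ y5) ∘ (y1 ∘ y2)) collapses to y3 ∘ y6 ∘ y4 ∘ y5 ∘ y1 ∘ y2
sorting the factors by input index: y1 ∘ y2 ∘ y3 ∘ y4 ∘ y5 ∘ y6


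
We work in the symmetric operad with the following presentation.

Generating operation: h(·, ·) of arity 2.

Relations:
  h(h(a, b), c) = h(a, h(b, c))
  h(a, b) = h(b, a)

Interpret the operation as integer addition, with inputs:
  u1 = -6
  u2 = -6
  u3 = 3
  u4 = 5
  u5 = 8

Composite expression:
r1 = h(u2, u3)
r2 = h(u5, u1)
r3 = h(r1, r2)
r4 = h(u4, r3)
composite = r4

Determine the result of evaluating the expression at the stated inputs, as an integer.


4

h(u2, u3) = -3
h(u5, u1) = 2
h(h(u2, u3), h(u5, u1)) = -1
h(u4, h(h(u2, u3), h(u5, u1))) = 4


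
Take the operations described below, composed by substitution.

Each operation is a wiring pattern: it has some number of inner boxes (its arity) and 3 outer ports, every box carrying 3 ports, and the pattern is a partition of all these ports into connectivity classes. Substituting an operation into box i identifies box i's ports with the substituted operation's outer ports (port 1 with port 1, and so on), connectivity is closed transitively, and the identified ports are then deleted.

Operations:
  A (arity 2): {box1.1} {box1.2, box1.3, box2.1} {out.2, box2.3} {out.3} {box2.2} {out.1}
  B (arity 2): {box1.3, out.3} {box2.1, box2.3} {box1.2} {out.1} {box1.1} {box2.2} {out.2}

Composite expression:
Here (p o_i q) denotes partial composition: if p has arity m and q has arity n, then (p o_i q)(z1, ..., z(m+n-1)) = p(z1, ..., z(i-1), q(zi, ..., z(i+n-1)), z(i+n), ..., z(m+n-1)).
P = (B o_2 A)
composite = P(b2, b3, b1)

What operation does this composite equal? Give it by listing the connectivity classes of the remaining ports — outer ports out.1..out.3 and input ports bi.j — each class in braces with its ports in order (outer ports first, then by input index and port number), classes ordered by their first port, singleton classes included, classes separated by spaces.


{out.1} {out.2} {out.3, b2.3} {b1.1, b3.2, b3.3} {b1.2} {b1.3} {b2.1} {b2.2} {b3.1}

Two ports join when wires chain via B-identified ports.
after A, the pattern on (b3, b1) reads {out.1} {out.2, b1.3} {out.3} {b1.1, b3.2, b3.3} {b1.2} {b3.1} (out.j = its outer ports)
after B, the pattern on (b2, b3, b1) reads {out.1} {out.2} {out.3, b2.3} {b1.1, b3.2, b3.3} {b1.2} {b1.3} {b2.1} {b2.2} {b3.1} (out.j = its outer ports)


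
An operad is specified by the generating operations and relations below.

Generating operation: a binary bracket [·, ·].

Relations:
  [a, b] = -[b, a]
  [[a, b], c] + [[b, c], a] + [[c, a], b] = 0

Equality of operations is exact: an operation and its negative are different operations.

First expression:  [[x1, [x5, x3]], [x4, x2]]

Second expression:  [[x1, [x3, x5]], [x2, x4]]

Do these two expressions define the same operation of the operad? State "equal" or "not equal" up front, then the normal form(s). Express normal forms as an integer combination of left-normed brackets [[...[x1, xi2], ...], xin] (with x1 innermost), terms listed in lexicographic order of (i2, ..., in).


equal; both compose to [[[[x1, x3], x5], x2], x4] - [[[[x1, x3], x5], x4], x2] - [[[[x1, x5], x3], x2], x4] + [[[[x1, x5], x3], x4], x2]


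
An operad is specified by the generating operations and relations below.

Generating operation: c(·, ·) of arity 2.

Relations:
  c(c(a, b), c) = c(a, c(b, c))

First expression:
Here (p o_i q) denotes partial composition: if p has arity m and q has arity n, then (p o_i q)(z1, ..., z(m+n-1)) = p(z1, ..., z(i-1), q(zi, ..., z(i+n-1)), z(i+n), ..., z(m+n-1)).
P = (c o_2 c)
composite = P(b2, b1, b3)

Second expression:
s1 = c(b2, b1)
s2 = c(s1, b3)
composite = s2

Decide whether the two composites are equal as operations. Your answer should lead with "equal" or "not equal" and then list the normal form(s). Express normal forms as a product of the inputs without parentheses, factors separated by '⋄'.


equal — both sides give b2 ⋄ b1 ⋄ b3

The first expression, normalized: b2 ⋄ b1 ⋄ b3
The second expression, normalized: b2 ⋄ b1 ⋄ b3
Both agree, so they are equal.


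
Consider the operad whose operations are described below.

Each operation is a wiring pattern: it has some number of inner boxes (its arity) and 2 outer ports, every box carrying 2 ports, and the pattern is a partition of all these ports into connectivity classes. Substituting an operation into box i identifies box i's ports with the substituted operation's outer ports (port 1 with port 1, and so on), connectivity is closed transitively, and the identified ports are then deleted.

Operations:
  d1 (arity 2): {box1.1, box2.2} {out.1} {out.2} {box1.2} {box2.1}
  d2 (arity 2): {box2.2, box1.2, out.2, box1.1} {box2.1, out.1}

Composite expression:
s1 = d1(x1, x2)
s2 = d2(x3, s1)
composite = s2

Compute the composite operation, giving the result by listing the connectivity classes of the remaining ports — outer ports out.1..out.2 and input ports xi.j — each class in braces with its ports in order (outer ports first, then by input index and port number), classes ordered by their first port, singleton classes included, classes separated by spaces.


Reachability decides: close wires over d2-identified ports.
after d1, the pattern on (x1, x2) reads {out.1} {out.2} {x1.1, x2.2} {x1.2} {x2.1} (out.j = its outer ports)
after d2, the pattern on (x3, x1, x2) reads {out.1} {out.2, x3.1, x3.2} {x1.1, x2.2} {x1.2} {x2.1} (out.j = its outer ports)

{out.1} {out.2, x3.1, x3.2} {x1.1, x2.2} {x1.2} {x2.1}


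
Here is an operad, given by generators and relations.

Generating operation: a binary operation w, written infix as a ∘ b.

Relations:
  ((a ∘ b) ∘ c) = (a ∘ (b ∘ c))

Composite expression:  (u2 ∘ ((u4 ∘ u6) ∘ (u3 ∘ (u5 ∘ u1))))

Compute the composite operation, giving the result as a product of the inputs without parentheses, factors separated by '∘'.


u2 ∘ u4 ∘ u6 ∘ u3 ∘ u5 ∘ u1

Under associativity of w, the answer is the u's in reading order.
(u4 ∘ u6) reduces to u4 ∘ u6
(u5 ∘ u1) reduces to u5 ∘ u1
(u3 ∘ (u5 ∘ u1)) reduces to u3 ∘ u5 ∘ u1
((u4 ∘ u6) ∘ (u3 ∘ (u5 ∘ u1))) reduces to u4 ∘ u6 ∘ u3 ∘ u5 ∘ u1
(u2 ∘ ((u4 ∘ u6) ∘ (u3 ∘ (u5 ∘ u1)))) reduces to u2 ∘ u4 ∘ u6 ∘ u3 ∘ u5 ∘ u1


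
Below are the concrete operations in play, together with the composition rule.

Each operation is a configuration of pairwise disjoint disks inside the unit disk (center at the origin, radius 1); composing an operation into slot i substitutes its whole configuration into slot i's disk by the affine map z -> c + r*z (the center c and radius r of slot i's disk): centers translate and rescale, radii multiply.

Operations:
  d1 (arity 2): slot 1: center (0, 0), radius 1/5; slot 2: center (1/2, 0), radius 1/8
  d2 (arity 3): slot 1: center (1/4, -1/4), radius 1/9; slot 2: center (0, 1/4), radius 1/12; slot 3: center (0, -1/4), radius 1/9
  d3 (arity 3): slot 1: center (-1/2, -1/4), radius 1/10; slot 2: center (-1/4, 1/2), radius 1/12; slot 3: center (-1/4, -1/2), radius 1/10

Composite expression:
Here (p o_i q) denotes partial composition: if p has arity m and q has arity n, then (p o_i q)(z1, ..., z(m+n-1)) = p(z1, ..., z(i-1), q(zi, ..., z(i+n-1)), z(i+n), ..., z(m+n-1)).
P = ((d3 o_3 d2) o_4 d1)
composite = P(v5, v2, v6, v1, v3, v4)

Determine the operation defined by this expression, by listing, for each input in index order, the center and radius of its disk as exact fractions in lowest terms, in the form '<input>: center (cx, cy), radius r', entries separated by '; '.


Each v-disk chains the slot maps above it in d3; radii multiply.
v5: after 1 affine step, its disk has center (-1/2, -1/4), radius 1/10
v2: after 1 affine step, its disk has center (-1/4, 1/2), radius 1/12
v6: after 2 affine steps, its disk has center (-9/40, -21/40), radius 1/90
v1: after 3 affine steps, its disk has center (-1/4, -19/40), radius 1/600
v3: after 3 affine steps, its disk has center (-59/240, -19/40), radius 1/960
v4: after 2 affine steps, its disk has center (-1/4, -21/40), radius 1/90

v1: center (-1/4, -19/40), radius 1/600; v2: center (-1/4, 1/2), radius 1/12; v3: center (-59/240, -19/40), radius 1/960; v4: center (-1/4, -21/40), radius 1/90; v5: center (-1/2, -1/4), radius 1/10; v6: center (-9/40, -21/40), radius 1/90


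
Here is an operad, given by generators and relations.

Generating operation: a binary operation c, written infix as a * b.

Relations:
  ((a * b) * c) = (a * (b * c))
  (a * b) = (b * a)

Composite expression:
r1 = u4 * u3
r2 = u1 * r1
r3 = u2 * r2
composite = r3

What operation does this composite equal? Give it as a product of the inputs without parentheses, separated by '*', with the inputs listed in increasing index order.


u1 * u2 * u3 * u4


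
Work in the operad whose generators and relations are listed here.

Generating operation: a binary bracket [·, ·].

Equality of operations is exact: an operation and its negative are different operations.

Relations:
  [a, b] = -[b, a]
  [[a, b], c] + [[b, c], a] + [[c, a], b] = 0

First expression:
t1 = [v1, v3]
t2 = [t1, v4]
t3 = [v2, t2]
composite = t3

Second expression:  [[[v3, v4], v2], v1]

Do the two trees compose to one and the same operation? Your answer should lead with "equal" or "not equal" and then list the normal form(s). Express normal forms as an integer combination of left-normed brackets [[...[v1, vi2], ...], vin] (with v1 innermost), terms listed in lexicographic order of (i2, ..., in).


not equal — first -[[[v1, v3], v4], v2], second [[[v1, v2], v3], v4] - [[[v1, v2], v4], v3] - [[[v1, v3], v4], v2] + [[[v1, v4], v3], v2]

The first expression reduces to -[[[v1, v3], v4], v2]
The second expression reduces to [[[v1, v2], v3], v4] - [[[v1, v2], v4], v3] - [[[v1, v3], v4], v2] + [[[v1, v4], v3], v2]
Distinct normal forms: not equal.


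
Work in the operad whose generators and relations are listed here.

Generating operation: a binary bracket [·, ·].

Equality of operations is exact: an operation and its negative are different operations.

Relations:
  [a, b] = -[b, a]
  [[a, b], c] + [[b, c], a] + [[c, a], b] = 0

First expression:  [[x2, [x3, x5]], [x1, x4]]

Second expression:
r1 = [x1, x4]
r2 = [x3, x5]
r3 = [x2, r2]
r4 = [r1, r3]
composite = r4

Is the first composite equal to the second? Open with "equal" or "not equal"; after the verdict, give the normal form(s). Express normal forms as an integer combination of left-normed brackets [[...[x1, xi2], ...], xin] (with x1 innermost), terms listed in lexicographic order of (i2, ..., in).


not equal: they reduce to -[[[[x1, x4], x2], x3], x5] + [[[[x1, x4], x2], x5], x3] + [[[[x1, x4], x3], x5], x2] - [[[[x1, x4], x5], x3], x2] and [[[[x1, x4], x2], x3], x5] - [[[[x1, x4], x2], x5], x3] - [[[[x1, x4], x3], x5], x2] + [[[[x1, x4], x5], x3], x2]

The first composite normalizes to -[[[[x1, x4], x2], x3], x5] + [[[[x1, x4], x2], x5], x3] + [[[[x1, x4], x3], x5], x2] - [[[[x1, x4], x5], x3], x2]
The second composite normalizes to [[[[x1, x4], x2], x3], x5] - [[[[x1, x4], x2], x5], x3] - [[[[x1, x4], x3], x5], x2] + [[[[x1, x4], x5], x3], x2]
The normal forms differ: not equal.


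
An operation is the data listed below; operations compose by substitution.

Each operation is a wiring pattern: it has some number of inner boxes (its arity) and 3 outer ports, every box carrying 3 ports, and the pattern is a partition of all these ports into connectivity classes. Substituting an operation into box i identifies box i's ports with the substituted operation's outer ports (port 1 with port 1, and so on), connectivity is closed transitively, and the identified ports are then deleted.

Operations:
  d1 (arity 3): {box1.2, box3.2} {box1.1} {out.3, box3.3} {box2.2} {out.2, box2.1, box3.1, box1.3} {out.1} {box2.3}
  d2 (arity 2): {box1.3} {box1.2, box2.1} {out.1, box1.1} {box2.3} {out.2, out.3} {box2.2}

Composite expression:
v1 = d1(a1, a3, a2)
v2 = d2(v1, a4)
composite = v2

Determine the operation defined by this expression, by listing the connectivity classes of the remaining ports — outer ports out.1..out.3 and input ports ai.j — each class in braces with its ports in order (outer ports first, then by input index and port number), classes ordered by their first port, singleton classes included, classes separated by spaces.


Reachability decides: close wires over d2-identified ports.
through d1, on inputs (a1, a3, a2): {out.1} {out.2, a1.3, a2.1, a3.1} {out.3, a2.3} {a1.1} {a1.2, a2.2} {a3.2} {a3.3} (out.j = stage outer ports)
through d2, on inputs (a1, a3, a2, a4): {out.1} {out.2, out.3} {a1.1} {a1.2, a2.2} {a1.3, a2.1, a3.1, a4.1} {a2.3} {a3.2} {a3.3} {a4.2} {a4.3} (out.j = stage outer ports)

{out.1} {out.2, out.3} {a1.1} {a1.2, a2.2} {a1.3, a2.1, a3.1, a4.1} {a2.3} {a3.2} {a3.3} {a4.2} {a4.3}


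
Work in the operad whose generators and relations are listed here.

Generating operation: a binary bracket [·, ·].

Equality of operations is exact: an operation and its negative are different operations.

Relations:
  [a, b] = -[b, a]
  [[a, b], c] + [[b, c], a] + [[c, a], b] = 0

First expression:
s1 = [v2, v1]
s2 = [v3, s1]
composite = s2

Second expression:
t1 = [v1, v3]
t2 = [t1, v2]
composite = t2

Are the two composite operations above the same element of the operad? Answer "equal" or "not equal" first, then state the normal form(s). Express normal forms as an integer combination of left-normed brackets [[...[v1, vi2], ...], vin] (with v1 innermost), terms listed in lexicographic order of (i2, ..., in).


not equal; first: [[v1, v2], v3]; second: [[v1, v3], v2]

The first expression reduces to [[v1, v2], v3]
The second expression reduces to [[v1, v3], v2]
The forms do not match — not equal.


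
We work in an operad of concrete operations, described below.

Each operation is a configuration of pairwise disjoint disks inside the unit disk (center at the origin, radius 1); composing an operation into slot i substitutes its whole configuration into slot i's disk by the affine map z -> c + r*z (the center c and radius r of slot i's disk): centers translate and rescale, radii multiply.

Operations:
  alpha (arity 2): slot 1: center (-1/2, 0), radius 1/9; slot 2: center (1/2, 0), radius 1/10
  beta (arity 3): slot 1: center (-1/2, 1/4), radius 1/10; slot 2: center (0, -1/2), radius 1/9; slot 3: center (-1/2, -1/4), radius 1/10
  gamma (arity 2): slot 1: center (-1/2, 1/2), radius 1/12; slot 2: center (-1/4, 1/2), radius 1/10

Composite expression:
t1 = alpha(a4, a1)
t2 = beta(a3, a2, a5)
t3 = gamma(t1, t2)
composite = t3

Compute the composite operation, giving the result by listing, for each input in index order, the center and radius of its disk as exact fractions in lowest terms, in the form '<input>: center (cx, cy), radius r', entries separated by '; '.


a1: center (-11/24, 1/2), radius 1/120; a2: center (-1/4, 9/20), radius 1/90; a3: center (-3/10, 21/40), radius 1/100; a4: center (-13/24, 1/2), radius 1/108; a5: center (-3/10, 19/40), radius 1/100

Follow each a-input down from gamma: c' goes to c + r*c', radius to r*r'.
input a4: applying the 2 nested substitutions gives center (-13/24, 1/2), radius 1/108
input a1: applying the 2 nested substitutions gives center (-11/24, 1/2), radius 1/120
input a3: applying the 2 nested substitutions gives center (-3/10, 21/40), radius 1/100
input a2: applying the 2 nested substitutions gives center (-1/4, 9/20), radius 1/90
input a5: applying the 2 nested substitutions gives center (-3/10, 19/40), radius 1/100


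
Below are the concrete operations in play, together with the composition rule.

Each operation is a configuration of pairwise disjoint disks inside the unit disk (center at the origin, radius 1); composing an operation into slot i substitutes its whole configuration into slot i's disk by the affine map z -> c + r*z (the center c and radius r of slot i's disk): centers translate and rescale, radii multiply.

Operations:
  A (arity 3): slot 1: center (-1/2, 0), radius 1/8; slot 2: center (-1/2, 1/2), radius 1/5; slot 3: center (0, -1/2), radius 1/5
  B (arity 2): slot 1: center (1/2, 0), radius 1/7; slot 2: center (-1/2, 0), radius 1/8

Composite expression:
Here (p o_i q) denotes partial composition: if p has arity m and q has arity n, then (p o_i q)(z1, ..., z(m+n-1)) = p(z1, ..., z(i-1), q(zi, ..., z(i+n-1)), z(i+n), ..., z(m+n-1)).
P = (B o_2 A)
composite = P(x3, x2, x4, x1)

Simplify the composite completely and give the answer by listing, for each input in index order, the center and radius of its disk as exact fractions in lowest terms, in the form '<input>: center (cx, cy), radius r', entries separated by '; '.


x1: center (-1/2, -1/16), radius 1/40; x2: center (-9/16, 0), radius 1/64; x3: center (1/2, 0), radius 1/7; x4: center (-9/16, 1/16), radius 1/40

Affine substitution under B: radii multiply and x-centers shift.
x3 passes through 1 substitution, ending at center (1/2, 0), radius 1/7
x2 passes through 2 substitutions, ending at center (-9/16, 0), radius 1/64
x4 passes through 2 substitutions, ending at center (-9/16, 1/16), radius 1/40
x1 passes through 2 substitutions, ending at center (-1/2, -1/16), radius 1/40


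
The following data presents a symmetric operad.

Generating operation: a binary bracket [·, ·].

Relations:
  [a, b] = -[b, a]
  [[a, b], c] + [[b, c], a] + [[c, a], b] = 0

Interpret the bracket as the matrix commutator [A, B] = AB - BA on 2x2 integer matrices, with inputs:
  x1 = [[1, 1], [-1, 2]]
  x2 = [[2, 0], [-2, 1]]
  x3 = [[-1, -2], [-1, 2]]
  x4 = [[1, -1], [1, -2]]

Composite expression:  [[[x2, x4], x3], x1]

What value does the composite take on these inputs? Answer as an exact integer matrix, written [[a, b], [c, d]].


[[-22, -21], [-43, 22]]

[x2, x4] = [[-2, -1], [-7, 2]]
[[x2, x4], x3] = [[-13, 5], [17, 13]]
[[[x2, x4], x3], x1] = [[-22, -21], [-43, 22]]


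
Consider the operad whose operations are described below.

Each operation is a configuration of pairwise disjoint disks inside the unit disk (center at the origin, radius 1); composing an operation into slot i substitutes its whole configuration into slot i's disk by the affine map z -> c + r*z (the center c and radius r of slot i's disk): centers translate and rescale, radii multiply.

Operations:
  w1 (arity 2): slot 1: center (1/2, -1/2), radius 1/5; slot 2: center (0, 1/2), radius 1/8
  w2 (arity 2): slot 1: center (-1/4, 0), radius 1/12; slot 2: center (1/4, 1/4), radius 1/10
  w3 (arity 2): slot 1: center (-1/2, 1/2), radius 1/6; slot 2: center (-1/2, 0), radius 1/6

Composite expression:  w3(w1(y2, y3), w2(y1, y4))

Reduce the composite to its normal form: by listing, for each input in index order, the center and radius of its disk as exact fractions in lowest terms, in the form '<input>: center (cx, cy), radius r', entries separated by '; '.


y1: center (-13/24, 0), radius 1/72; y2: center (-5/12, 5/12), radius 1/30; y3: center (-1/2, 7/12), radius 1/48; y4: center (-11/24, 1/24), radius 1/60

Below w3, radii multiply path by path; the y-disk centers shift.
tracing y2 down its 2-map path: center (-5/12, 5/12), radius 1/30
tracing y3 down its 2-map path: center (-1/2, 7/12), radius 1/48
tracing y1 down its 2-map path: center (-13/24, 0), radius 1/72
tracing y4 down its 2-map path: center (-11/24, 1/24), radius 1/60


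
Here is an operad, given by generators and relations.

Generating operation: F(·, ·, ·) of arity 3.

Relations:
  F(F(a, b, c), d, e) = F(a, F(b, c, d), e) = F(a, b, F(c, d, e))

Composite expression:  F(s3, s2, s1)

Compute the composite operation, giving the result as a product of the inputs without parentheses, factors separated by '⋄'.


s3 ⋄ s2 ⋄ s1

Under associativity of F, the answer is the s's in reading order.
F(s3, s2, s1) flattens to s3 ⋄ s2 ⋄ s1
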